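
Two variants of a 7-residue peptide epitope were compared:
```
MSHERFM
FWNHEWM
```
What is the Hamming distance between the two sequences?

6

Mismatches (1-based): position 1: M→F; position 2: S→W; position 3: H→N; position 4: E→H; position 5: R→E; position 6: F→W.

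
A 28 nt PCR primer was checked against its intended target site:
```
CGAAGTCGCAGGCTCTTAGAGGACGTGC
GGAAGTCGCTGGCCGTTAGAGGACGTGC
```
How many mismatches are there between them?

Comparing position by position, 4 positions differ: 1 (C/G), 10 (A/T), 14 (T/C), 15 (C/G).

4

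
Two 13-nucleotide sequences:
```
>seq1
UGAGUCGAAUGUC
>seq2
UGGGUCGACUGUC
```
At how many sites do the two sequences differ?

The sequences differ at sites 3, 9 (1-based) — 2 in total.

2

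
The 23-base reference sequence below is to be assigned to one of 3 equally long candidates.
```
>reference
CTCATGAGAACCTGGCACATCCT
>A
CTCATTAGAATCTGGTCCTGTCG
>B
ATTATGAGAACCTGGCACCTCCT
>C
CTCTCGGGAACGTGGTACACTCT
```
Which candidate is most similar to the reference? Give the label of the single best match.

B

A differs at 8 sites; B differs at 3 sites; C differs at 7 sites. The closest is B.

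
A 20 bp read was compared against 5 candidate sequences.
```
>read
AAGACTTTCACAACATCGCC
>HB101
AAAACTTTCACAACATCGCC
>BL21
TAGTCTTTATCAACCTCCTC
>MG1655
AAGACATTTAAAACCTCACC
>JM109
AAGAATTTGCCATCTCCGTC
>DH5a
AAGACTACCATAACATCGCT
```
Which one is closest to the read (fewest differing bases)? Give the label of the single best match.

HB101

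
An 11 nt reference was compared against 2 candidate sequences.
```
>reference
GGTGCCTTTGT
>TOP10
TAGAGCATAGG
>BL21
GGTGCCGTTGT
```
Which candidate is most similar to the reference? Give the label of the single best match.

TOP10 differs at 8 positions; BL21 differs at 1 position. The closest is BL21.

BL21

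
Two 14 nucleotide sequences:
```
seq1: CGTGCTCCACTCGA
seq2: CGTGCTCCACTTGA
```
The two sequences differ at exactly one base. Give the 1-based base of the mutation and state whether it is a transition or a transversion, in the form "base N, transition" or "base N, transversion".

base 12, transition

Base 12 changes C→T. C is a pyrimidine and T is a pyrimidine, so this is a transition.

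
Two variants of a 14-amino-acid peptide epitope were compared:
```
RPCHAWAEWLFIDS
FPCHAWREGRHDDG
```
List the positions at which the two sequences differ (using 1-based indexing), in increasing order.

Differences at position 1 (R→F), position 7 (A→R), position 9 (W→G), position 10 (L→R), position 11 (F→H), position 12 (I→D), position 14 (S→G).

1, 7, 9, 10, 11, 12, 14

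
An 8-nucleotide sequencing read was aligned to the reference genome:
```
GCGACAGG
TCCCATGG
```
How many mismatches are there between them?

5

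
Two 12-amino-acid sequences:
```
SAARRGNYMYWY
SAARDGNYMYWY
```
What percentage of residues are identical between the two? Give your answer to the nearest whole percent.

Mismatch at position 5 (1-based): 1 of 12.
Identical positions: 11/12 = 91.67% → 92%.

92%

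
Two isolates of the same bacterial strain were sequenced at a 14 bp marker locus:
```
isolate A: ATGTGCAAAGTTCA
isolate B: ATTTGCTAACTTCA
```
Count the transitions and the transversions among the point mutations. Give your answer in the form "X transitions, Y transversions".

0 transitions, 3 transversions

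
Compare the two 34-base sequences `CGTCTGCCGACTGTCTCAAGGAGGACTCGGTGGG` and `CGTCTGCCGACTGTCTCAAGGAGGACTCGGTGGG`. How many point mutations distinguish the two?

The two sequences are identical at every position.

0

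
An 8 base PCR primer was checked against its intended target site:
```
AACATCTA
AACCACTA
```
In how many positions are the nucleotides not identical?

2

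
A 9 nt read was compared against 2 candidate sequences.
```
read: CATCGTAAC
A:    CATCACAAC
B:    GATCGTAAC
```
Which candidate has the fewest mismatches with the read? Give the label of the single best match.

B

Hamming distances to read — A: 2; B: 1.
Smallest is B with 1 mismatch.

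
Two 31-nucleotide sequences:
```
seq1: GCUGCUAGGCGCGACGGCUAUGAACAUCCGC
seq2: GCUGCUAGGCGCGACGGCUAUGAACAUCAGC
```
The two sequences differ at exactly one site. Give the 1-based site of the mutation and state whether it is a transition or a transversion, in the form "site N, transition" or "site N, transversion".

site 29, transversion

The sequences differ only at site 29: C→A (pyrimidine→purine), a transversion.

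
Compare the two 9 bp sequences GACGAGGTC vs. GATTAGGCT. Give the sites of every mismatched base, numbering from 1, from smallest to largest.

Differences at site 3 (C→T), site 4 (G→T), site 8 (T→C), site 9 (C→T).

3, 4, 8, 9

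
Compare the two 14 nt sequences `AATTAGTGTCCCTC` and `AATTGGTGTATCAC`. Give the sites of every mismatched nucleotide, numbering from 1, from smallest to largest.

Scanning 1-based: 5: A/G; 10: C/A; 11: C/T; 13: T/A.

5, 10, 11, 13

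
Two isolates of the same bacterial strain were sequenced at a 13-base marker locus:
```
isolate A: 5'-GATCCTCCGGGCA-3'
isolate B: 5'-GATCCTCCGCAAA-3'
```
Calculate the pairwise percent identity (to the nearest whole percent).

77%

3 positions differ (10, 11, 12), so 10 of 13 match: 10/13 = 76.92%.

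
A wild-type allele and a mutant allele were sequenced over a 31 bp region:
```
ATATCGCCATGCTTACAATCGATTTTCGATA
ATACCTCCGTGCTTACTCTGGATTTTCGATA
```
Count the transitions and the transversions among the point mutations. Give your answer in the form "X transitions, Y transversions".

Transitions (purine↔purine or pyrimidine↔pyrimidine): 4 T→C, 9 A→G.
Transversions (purine↔pyrimidine): 6 G→T, 17 A→T, 18 A→C, 20 C→G.

2 transitions, 4 transversions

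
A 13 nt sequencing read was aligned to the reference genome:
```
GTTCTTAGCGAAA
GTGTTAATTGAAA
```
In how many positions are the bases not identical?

5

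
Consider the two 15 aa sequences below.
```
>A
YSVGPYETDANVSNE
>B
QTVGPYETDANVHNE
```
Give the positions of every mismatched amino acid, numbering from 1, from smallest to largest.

1, 2, 13

Differences at position 1 (Y→Q), position 2 (S→T), position 13 (S→H).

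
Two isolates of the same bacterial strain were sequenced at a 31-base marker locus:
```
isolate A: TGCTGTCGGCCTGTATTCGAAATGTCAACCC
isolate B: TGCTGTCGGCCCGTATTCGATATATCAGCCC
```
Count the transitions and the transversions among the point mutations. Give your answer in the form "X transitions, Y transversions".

Transitions (purine↔purine or pyrimidine↔pyrimidine): 12 T→C, 24 G→A, 28 A→G.
Transversions (purine↔pyrimidine): 21 A→T.

3 transitions, 1 transversion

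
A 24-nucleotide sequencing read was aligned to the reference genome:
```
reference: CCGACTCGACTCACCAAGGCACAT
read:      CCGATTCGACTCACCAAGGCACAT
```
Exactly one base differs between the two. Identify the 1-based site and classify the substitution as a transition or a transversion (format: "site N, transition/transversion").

site 5, transition

The sequences differ only at site 5: C→T (pyrimidine→pyrimidine), a transition.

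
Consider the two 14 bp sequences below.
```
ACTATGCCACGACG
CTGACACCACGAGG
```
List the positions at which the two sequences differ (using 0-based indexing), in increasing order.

Differences at position 0 (A→C), position 1 (C→T), position 2 (T→G), position 4 (T→C), position 5 (G→A), position 12 (C→G).

0, 1, 2, 4, 5, 12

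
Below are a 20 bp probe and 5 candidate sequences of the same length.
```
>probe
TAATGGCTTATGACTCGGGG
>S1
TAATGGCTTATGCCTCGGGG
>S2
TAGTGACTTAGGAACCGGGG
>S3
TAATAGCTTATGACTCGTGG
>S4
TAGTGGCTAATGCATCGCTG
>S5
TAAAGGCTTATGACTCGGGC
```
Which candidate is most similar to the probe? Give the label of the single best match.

Hamming distances to probe — S1: 1; S2: 5; S3: 2; S4: 6; S5: 2.
Smallest is S1 with 1 mismatch.

S1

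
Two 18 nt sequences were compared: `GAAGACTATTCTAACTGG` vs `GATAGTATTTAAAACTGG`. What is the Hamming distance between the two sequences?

8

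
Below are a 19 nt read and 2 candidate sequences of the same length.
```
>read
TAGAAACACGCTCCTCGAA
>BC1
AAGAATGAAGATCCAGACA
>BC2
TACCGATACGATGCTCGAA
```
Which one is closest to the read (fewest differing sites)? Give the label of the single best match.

BC2

BC1 differs at 9 sites; BC2 differs at 6 sites. The closest is BC2.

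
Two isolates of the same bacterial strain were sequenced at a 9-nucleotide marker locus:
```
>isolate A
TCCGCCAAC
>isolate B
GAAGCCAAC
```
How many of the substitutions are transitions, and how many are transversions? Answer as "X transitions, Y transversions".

0 transitions, 3 transversions

Transitions (purine↔purine or pyrimidine↔pyrimidine): none.
Transversions (purine↔pyrimidine): 1 T→G, 2 C→A, 3 C→A.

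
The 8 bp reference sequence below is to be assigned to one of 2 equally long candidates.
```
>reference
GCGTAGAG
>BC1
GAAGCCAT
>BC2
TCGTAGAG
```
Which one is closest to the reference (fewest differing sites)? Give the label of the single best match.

BC2

Hamming distances to reference — BC1: 6; BC2: 1.
Smallest is BC2 with 1 mismatch.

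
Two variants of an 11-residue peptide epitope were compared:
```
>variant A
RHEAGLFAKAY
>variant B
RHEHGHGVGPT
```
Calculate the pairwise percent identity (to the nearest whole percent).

36%

Mismatches at positions 4, 6, 7, 8, 9, 10, 11 (1-based): 7 of 11.
Identical positions: 4/11 = 36.36% → 36%.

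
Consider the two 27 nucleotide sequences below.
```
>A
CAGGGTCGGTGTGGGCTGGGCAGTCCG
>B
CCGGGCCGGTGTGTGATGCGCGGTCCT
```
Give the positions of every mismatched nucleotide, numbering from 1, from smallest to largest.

Scanning 1-based: 2: A/C; 6: T/C; 14: G/T; 16: C/A; 19: G/C; 22: A/G; 27: G/T.

2, 6, 14, 16, 19, 22, 27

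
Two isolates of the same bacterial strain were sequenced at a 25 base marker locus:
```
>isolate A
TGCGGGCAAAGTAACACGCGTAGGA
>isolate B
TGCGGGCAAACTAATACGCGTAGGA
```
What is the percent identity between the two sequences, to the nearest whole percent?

92%

Mismatches at positions 11, 15 (1-based): 2 of 25.
Identical positions: 23/25 = 92% → 92%.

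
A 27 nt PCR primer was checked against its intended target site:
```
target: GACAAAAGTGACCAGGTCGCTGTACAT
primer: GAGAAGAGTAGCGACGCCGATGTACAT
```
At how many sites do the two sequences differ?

8

The sequences differ at sites 3, 6, 10, 11, 13, 15, 17, 20 (1-based) — 8 in total.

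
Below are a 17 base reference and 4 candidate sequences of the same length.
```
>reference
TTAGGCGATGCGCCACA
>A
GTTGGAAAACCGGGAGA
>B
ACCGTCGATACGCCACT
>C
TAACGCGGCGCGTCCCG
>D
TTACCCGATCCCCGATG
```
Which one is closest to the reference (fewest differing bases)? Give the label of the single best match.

B

A differs at 9 bases; B differs at 6 bases; C differs at 7 bases; D differs at 7 bases. The closest is B.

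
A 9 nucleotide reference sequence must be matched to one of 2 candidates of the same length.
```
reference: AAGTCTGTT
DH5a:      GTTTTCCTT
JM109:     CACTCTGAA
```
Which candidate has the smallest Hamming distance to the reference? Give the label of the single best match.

JM109

DH5a differs at 6 sites; JM109 differs at 4 sites. The closest is JM109.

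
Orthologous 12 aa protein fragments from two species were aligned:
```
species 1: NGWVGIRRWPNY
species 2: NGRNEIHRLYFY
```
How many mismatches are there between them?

7

Mismatches (1-based): position 3: W→R; position 4: V→N; position 5: G→E; position 7: R→H; position 9: W→L; position 10: P→Y; position 11: N→F.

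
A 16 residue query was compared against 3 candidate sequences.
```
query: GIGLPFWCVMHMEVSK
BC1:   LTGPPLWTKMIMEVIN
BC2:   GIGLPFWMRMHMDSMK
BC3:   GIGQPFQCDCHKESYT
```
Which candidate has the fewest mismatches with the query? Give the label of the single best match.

BC2

BC1 differs at 9 residues; BC2 differs at 5 residues; BC3 differs at 8 residues. The closest is BC2.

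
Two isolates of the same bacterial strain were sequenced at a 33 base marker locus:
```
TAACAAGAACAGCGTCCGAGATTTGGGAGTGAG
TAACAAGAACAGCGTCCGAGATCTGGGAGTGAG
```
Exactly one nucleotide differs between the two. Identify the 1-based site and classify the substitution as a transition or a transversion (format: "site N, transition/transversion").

The sequences differ only at site 23: T→C (pyrimidine→pyrimidine), a transition.

site 23, transition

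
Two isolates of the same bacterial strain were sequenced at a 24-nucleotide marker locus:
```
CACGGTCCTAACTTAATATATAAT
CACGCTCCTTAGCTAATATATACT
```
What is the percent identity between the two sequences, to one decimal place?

79.2%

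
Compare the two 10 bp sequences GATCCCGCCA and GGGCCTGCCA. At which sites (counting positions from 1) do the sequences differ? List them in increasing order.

Differences at site 2 (A→G), site 3 (T→G), site 6 (C→T).

2, 3, 6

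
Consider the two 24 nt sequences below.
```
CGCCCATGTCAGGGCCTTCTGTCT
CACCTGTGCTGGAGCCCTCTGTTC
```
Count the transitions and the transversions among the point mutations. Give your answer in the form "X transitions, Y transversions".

Mismatches (1-based):
position 2: G→A (purine→purine, transition)
position 5: C→T (pyrimidine→pyrimidine, transition)
position 6: A→G (purine→purine, transition)
position 9: T→C (pyrimidine→pyrimidine, transition)
position 10: C→T (pyrimidine→pyrimidine, transition)
position 11: A→G (purine→purine, transition)
position 13: G→A (purine→purine, transition)
position 17: T→C (pyrimidine→pyrimidine, transition)
position 23: C→T (pyrimidine→pyrimidine, transition)
position 24: T→C (pyrimidine→pyrimidine, transition)

10 transitions, 0 transversions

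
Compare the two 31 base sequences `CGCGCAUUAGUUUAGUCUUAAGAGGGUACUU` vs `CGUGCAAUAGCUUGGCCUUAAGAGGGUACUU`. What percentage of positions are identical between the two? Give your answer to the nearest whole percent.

84%

5 positions differ (3, 7, 11, 14, 16), so 26 of 31 match: 26/31 = 83.87%.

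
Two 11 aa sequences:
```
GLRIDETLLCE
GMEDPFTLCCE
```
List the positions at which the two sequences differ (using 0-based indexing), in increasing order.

1, 2, 3, 4, 5, 8

Differences at position 1 (L→M), position 2 (R→E), position 3 (I→D), position 4 (D→P), position 5 (E→F), position 8 (L→C).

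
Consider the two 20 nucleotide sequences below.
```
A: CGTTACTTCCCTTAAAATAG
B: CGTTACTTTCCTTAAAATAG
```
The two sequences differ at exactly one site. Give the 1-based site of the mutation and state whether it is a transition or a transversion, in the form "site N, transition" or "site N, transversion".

The sequences differ only at site 9: C→T (pyrimidine→pyrimidine), a transition.

site 9, transition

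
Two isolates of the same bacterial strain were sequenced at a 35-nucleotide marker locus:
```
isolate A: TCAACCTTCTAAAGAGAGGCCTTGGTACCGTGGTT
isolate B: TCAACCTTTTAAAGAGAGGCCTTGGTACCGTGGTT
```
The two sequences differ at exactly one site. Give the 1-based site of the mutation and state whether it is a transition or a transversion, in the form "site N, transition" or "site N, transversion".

The sequences differ only at site 9: C→T (pyrimidine→pyrimidine), a transition.

site 9, transition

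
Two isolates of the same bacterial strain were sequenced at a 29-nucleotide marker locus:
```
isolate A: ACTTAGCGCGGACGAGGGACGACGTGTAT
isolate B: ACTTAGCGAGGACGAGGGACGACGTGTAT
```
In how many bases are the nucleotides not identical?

1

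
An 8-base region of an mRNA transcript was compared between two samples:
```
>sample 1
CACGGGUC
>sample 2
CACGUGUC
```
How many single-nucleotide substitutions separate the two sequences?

1

Mismatches (1-based): base 5: G→U.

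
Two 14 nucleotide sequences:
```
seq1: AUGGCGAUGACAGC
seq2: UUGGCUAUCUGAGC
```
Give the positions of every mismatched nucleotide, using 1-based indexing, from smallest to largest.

Differences at position 1 (A→U), position 6 (G→U), position 9 (G→C), position 10 (A→U), position 11 (C→G).

1, 6, 9, 10, 11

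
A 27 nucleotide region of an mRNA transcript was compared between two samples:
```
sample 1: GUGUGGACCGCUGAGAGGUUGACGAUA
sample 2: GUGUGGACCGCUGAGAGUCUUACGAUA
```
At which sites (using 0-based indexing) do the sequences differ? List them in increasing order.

Differences at site 17 (G→U), site 18 (U→C), site 20 (G→U).

17, 18, 20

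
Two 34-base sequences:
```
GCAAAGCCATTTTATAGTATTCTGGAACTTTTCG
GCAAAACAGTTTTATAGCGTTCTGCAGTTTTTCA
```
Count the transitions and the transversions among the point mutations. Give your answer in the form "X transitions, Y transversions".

Transitions (purine↔purine or pyrimidine↔pyrimidine): 6 G→A, 9 A→G, 18 T→C, 19 A→G, 27 A→G, 28 C→T, 34 G→A.
Transversions (purine↔pyrimidine): 8 C→A, 25 G→C.

7 transitions, 2 transversions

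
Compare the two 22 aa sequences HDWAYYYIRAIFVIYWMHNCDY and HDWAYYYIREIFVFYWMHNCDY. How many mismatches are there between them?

The sequences differ at positions 10, 14 (1-based) — 2 in total.

2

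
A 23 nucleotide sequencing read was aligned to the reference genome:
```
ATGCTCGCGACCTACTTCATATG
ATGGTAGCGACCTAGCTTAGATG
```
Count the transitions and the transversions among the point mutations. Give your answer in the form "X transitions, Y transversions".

Mismatches (1-based):
base 4: C→G (pyrimidine→purine, transversion)
base 6: C→A (pyrimidine→purine, transversion)
base 15: C→G (pyrimidine→purine, transversion)
base 16: T→C (pyrimidine→pyrimidine, transition)
base 18: C→T (pyrimidine→pyrimidine, transition)
base 20: T→G (pyrimidine→purine, transversion)

2 transitions, 4 transversions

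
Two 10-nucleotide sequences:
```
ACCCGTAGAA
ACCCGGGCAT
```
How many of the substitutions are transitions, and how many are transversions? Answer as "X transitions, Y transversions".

1 transition, 3 transversions

Transitions (purine↔purine or pyrimidine↔pyrimidine): 7 A→G.
Transversions (purine↔pyrimidine): 6 T→G, 8 G→C, 10 A→T.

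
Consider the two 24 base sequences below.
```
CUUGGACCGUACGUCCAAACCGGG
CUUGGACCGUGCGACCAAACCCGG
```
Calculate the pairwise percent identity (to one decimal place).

3 positions differ (11, 14, 22), so 21 of 24 match: 21/24 = 87.5%.

87.5%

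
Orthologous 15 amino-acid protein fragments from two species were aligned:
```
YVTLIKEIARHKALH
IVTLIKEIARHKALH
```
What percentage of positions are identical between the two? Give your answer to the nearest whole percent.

Mismatch at position 1 (1-based): 1 of 15.
Identical positions: 14/15 = 93.33% → 93%.

93%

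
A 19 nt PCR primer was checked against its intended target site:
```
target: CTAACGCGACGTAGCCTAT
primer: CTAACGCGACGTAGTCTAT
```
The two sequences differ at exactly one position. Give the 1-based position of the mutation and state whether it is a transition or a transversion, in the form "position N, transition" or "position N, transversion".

position 15, transition

The sequences differ only at position 15: C→T (pyrimidine→pyrimidine), a transition.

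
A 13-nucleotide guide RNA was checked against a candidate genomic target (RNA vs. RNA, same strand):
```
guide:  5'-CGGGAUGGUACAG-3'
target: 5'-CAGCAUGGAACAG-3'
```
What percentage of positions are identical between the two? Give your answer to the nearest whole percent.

77%

Mismatches at positions 2, 4, 9 (1-based): 3 of 13.
Identical positions: 10/13 = 76.92% → 77%.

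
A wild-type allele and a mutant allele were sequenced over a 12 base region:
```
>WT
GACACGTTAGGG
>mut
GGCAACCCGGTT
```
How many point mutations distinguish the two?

Comparing position by position, 8 bases differ: 2 (A/G), 5 (C/A), 6 (G/C), 7 (T/C), 8 (T/C), 9 (A/G), 11 (G/T), 12 (G/T).

8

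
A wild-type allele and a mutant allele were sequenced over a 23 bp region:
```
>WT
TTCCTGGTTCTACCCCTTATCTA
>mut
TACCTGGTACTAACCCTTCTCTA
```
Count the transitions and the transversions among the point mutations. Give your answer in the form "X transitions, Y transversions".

0 transitions, 4 transversions

Transitions (purine↔purine or pyrimidine↔pyrimidine): none.
Transversions (purine↔pyrimidine): 2 T→A, 9 T→A, 13 C→A, 19 A→C.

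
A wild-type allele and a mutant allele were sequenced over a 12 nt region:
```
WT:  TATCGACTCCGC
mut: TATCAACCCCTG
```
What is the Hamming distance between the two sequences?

4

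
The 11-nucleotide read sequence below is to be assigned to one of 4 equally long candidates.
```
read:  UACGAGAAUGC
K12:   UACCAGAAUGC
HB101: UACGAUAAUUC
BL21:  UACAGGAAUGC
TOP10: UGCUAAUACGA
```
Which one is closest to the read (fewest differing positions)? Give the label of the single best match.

K12

K12 differs at 1 position; HB101 differs at 2 positions; BL21 differs at 2 positions; TOP10 differs at 6 positions. The closest is K12.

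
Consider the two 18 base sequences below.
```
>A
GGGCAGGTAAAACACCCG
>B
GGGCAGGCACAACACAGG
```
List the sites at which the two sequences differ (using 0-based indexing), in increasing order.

Differences at site 7 (T→C), site 9 (A→C), site 15 (C→A), site 16 (C→G).

7, 9, 15, 16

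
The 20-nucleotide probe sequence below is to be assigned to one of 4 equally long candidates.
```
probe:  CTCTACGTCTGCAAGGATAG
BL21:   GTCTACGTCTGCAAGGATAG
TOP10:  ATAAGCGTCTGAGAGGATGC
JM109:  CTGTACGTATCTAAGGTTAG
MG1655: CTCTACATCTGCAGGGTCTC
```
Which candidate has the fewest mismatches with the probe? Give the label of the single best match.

BL21

Hamming distances to probe — BL21: 1; TOP10: 8; JM109: 5; MG1655: 6.
Smallest is BL21 with 1 mismatch.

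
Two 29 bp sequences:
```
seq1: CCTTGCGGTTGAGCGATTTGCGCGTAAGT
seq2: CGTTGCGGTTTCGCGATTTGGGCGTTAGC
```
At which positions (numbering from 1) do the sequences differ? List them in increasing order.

2, 11, 12, 21, 26, 29

Differences at position 2 (C→G), position 11 (G→T), position 12 (A→C), position 21 (C→G), position 26 (A→T), position 29 (T→C).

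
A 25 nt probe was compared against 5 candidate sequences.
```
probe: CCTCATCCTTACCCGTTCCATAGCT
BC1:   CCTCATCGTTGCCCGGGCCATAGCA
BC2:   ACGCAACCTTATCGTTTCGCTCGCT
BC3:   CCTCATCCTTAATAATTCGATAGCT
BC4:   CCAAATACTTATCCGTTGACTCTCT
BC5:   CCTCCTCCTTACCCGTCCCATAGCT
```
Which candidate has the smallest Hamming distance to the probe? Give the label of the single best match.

BC5

Hamming distances to probe — BC1: 5; BC2: 9; BC3: 5; BC4: 9; BC5: 2.
Smallest is BC5 with 2 mismatches.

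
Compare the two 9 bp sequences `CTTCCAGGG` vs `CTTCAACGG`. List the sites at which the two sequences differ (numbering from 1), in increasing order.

Scanning 1-based: 5: C/A; 7: G/C.

5, 7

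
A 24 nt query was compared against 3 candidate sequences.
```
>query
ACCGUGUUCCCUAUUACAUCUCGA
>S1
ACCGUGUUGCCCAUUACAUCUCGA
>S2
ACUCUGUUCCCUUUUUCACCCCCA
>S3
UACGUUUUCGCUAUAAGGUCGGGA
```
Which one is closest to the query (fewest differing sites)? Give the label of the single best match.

S1

Hamming distances to query — S1: 2; S2: 7; S3: 9.
Smallest is S1 with 2 mismatches.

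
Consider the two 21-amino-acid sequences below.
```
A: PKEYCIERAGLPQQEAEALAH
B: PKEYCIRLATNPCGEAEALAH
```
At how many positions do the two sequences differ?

Comparing position by position, 6 positions differ: 7 (E/R), 8 (R/L), 10 (G/T), 11 (L/N), 13 (Q/C), 14 (Q/G).

6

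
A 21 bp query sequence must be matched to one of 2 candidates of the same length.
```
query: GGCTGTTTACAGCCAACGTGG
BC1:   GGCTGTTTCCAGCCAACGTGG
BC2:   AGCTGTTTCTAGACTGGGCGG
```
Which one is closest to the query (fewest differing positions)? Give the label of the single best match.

BC1 differs at 1 position; BC2 differs at 8 positions. The closest is BC1.

BC1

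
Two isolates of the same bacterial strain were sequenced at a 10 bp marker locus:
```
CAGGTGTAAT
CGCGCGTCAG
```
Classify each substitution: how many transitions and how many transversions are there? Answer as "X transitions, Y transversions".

Mismatches (1-based):
site 2: A→G (purine→purine, transition)
site 3: G→C (purine→pyrimidine, transversion)
site 5: T→C (pyrimidine→pyrimidine, transition)
site 8: A→C (purine→pyrimidine, transversion)
site 10: T→G (pyrimidine→purine, transversion)

2 transitions, 3 transversions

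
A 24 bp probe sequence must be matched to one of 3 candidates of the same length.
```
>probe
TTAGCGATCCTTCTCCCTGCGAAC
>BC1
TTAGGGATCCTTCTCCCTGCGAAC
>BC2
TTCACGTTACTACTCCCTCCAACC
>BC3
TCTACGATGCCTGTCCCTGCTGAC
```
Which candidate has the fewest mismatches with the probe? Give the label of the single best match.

BC1

Hamming distances to probe — BC1: 1; BC2: 8; BC3: 8.
Smallest is BC1 with 1 mismatch.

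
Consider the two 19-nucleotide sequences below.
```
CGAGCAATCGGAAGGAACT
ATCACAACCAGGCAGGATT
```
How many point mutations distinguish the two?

11

The sequences differ at sites 1, 2, 3, 4, 8, 10, 12, 13, 14, 16, 18 (1-based) — 11 in total.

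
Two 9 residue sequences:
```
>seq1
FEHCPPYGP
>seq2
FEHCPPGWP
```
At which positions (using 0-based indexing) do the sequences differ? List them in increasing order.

6, 7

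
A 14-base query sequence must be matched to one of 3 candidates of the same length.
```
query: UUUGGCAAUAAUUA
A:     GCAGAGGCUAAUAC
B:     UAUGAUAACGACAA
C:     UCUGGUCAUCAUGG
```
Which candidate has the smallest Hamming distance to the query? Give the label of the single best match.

C

Hamming distances to query — A: 9; B: 7; C: 6.
Smallest is C with 6 mismatches.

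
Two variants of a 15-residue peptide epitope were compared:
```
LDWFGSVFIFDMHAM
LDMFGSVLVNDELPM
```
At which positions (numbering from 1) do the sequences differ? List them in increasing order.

3, 8, 9, 10, 12, 13, 14

Differences at position 3 (W→M), position 8 (F→L), position 9 (I→V), position 10 (F→N), position 12 (M→E), position 13 (H→L), position 14 (A→P).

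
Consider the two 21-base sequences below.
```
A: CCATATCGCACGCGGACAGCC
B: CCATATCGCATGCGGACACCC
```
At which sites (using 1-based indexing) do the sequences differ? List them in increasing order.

Differences at site 11 (C→T), site 19 (G→C).

11, 19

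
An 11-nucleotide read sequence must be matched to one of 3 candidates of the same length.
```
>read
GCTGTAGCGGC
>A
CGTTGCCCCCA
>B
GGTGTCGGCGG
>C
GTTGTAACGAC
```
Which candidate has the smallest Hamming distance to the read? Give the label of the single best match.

C

Hamming distances to read — A: 9; B: 5; C: 3.
Smallest is C with 3 mismatches.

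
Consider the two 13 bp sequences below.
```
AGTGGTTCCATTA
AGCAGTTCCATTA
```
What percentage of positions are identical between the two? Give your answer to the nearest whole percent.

85%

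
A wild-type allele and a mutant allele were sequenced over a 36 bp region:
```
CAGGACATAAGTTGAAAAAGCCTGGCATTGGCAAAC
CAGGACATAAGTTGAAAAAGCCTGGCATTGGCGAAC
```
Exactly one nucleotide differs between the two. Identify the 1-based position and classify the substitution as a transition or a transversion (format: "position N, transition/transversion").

The sequences differ only at position 33: A→G (purine→purine), a transition.

position 33, transition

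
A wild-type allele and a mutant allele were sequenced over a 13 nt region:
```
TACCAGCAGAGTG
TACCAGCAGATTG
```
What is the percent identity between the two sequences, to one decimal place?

92.3%

1 position differs (11), so 12 of 13 match: 12/13 = 92.31%.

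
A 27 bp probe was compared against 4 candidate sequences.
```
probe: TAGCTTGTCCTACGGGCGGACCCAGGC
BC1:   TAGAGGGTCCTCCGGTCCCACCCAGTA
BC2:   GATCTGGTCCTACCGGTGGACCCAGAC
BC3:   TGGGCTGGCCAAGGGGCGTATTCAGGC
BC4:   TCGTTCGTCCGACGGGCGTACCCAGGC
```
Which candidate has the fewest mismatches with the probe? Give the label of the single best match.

BC1 differs at 9 sites; BC2 differs at 6 sites; BC3 differs at 9 sites; BC4 differs at 5 sites. The closest is BC4.

BC4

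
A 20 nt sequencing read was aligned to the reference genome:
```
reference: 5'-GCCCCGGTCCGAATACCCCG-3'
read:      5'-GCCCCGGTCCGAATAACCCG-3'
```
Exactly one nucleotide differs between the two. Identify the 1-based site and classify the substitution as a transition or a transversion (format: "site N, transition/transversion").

site 16, transversion

The sequences differ only at site 16: C→A (pyrimidine→purine), a transversion.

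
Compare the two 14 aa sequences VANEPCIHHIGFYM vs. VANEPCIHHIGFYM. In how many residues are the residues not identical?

0

No positions differ; the sequences are identical.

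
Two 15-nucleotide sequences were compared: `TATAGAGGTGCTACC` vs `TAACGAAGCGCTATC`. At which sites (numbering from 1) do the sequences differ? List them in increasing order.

Scanning 1-based: 3: T/A; 4: A/C; 7: G/A; 9: T/C; 14: C/T.

3, 4, 7, 9, 14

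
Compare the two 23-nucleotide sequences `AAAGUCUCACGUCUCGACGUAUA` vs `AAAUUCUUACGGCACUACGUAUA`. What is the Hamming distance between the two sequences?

5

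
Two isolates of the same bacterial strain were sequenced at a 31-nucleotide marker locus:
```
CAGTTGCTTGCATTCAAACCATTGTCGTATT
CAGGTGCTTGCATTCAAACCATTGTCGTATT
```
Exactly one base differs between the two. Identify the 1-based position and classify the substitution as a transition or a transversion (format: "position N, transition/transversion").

position 4, transversion

Position 4 changes T→G. T is a pyrimidine and G is a purine, so this is a transversion.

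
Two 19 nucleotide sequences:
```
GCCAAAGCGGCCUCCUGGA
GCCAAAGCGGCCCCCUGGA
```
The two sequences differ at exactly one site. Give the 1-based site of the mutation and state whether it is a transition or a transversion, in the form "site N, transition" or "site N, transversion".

Site 13 changes U→C. U is a pyrimidine and C is a pyrimidine, so this is a transition.

site 13, transition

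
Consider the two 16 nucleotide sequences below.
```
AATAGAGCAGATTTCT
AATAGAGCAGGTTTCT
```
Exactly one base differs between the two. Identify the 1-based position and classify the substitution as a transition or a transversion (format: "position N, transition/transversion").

The sequences differ only at position 11: A→G (purine→purine), a transition.

position 11, transition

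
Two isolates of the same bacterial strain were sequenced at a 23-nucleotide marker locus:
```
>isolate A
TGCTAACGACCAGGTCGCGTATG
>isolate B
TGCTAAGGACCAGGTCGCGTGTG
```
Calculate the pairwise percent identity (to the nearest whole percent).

91%

Mismatches at positions 7, 21 (1-based): 2 of 23.
Identical positions: 21/23 = 91.3% → 91%.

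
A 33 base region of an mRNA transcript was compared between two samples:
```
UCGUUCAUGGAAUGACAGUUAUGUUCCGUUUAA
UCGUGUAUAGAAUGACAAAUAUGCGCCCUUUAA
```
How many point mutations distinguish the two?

8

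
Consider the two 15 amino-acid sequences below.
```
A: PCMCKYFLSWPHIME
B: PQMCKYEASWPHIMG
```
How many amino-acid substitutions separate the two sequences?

The sequences differ at residues 2, 7, 8, 15 (1-based) — 4 in total.

4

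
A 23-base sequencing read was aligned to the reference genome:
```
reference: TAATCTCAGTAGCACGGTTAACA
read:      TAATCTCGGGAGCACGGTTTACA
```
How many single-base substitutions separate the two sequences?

3

Mismatches (1-based): position 8: A→G; position 10: T→G; position 20: A→T.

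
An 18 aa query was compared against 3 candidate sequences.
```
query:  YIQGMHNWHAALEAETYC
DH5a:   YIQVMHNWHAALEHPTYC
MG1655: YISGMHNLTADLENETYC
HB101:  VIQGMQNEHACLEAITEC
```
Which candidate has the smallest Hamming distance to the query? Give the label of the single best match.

DH5a

Hamming distances to query — DH5a: 3; MG1655: 5; HB101: 6.
Smallest is DH5a with 3 mismatches.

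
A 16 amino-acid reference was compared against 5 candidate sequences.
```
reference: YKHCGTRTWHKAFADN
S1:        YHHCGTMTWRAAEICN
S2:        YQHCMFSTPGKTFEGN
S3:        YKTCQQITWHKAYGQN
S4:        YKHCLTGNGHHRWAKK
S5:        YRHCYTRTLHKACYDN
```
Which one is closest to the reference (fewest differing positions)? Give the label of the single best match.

Hamming distances to reference — S1: 7; S2: 9; S3: 7; S4: 9; S5: 5.
Smallest is S5 with 5 mismatches.

S5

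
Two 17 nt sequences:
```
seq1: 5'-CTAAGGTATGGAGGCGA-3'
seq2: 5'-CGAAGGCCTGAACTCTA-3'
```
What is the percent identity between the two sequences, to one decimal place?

58.8%

Mismatches at positions 2, 7, 8, 11, 13, 14, 16 (1-based): 7 of 17.
Identical positions: 10/17 = 58.82% → 58.8%.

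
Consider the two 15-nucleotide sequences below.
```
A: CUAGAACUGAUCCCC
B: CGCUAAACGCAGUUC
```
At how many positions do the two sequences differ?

Comparing position by position, 10 positions differ: 2 (U/G), 3 (A/C), 4 (G/U), 7 (C/A), 8 (U/C), 10 (A/C), 11 (U/A), 12 (C/G), 13 (C/U), 14 (C/U).

10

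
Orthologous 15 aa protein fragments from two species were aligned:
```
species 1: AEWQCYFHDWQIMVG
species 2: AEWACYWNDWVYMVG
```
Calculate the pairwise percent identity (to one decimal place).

Mismatches at positions 4, 7, 8, 11, 12 (1-based): 5 of 15.
Identical positions: 10/15 = 66.67% → 66.7%.

66.7%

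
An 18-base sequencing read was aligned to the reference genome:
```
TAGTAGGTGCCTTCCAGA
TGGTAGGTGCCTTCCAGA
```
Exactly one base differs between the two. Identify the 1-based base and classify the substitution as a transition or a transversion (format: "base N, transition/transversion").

The sequences differ only at base 2: A→G (purine→purine), a transition.

base 2, transition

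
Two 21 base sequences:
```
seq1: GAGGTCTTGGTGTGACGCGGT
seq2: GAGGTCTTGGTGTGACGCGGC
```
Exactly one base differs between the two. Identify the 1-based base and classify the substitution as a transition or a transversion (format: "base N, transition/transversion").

The sequences differ only at base 21: T→C (pyrimidine→pyrimidine), a transition.

base 21, transition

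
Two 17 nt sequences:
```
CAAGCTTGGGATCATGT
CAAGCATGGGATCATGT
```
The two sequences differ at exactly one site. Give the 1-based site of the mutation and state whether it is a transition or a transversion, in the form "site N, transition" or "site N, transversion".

The sequences differ only at site 6: T→A (pyrimidine→purine), a transversion.

site 6, transversion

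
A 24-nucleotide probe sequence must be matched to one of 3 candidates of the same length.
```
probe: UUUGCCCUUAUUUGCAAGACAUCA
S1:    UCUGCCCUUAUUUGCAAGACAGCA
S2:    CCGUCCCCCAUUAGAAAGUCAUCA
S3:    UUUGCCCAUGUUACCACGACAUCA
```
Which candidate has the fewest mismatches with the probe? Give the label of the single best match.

S1

S1 differs at 2 positions; S2 differs at 9 positions; S3 differs at 5 positions. The closest is S1.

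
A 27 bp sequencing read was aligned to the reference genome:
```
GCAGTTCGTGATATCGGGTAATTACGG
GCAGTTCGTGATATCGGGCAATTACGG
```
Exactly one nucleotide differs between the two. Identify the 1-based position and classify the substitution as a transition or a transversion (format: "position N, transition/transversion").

position 19, transition

Position 19 changes T→C. T is a pyrimidine and C is a pyrimidine, so this is a transition.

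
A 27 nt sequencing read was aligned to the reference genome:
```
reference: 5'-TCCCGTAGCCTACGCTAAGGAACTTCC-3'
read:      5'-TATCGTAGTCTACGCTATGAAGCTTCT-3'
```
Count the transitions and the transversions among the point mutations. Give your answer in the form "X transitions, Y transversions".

Mismatches (1-based):
site 2: C→A (pyrimidine→purine, transversion)
site 3: C→T (pyrimidine→pyrimidine, transition)
site 9: C→T (pyrimidine→pyrimidine, transition)
site 18: A→T (purine→pyrimidine, transversion)
site 20: G→A (purine→purine, transition)
site 22: A→G (purine→purine, transition)
site 27: C→T (pyrimidine→pyrimidine, transition)

5 transitions, 2 transversions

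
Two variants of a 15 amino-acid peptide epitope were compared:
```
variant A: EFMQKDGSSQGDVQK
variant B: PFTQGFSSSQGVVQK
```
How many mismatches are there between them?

Comparing position by position, 6 residues differ: 1 (E/P), 3 (M/T), 5 (K/G), 6 (D/F), 7 (G/S), 12 (D/V).

6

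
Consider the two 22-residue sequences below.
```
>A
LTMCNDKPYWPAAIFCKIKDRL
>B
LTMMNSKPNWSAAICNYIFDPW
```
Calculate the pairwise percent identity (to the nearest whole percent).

Mismatches at positions 4, 6, 9, 11, 15, 16, 17, 19, 21, 22 (1-based): 10 of 22.
Identical positions: 12/22 = 54.55% → 55%.

55%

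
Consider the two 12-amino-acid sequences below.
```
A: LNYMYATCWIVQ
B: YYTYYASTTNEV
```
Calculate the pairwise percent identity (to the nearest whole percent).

10 positions differ (1, 2, 3, 4, 7, 8, 9, 10, 11, 12), so 2 of 12 match: 2/12 = 16.67%.

17%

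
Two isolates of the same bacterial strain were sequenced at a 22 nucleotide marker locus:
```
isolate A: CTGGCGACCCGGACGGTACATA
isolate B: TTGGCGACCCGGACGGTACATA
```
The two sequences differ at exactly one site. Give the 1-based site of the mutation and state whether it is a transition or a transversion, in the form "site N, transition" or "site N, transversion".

site 1, transition

Site 1 changes C→T. C is a pyrimidine and T is a pyrimidine, so this is a transition.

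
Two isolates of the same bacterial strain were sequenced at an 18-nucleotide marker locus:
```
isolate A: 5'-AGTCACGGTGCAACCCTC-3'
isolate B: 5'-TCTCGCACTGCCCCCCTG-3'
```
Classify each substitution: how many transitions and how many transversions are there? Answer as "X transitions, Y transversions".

2 transitions, 6 transversions

Transitions (purine↔purine or pyrimidine↔pyrimidine): 5 A→G, 7 G→A.
Transversions (purine↔pyrimidine): 1 A→T, 2 G→C, 8 G→C, 12 A→C, 13 A→C, 18 C→G.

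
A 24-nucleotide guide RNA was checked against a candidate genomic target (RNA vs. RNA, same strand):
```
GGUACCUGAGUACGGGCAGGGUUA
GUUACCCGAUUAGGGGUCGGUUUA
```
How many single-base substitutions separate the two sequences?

The sequences differ at bases 2, 7, 10, 13, 17, 18, 21 (1-based) — 7 in total.

7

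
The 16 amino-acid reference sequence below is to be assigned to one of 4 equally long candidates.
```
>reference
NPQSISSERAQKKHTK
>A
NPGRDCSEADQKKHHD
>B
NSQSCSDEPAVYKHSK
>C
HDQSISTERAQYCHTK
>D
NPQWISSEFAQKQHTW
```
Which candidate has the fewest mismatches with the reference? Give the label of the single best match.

D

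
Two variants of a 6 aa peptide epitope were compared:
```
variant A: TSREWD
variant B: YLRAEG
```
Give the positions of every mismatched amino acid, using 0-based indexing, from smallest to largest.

Differences at position 0 (T→Y), position 1 (S→L), position 3 (E→A), position 4 (W→E), position 5 (D→G).

0, 1, 3, 4, 5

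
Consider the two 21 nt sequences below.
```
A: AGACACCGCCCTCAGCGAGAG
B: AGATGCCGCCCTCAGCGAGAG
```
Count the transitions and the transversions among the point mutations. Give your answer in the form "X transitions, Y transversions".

2 transitions, 0 transversions

Transitions (purine↔purine or pyrimidine↔pyrimidine): 4 C→T, 5 A→G.
Transversions (purine↔pyrimidine): none.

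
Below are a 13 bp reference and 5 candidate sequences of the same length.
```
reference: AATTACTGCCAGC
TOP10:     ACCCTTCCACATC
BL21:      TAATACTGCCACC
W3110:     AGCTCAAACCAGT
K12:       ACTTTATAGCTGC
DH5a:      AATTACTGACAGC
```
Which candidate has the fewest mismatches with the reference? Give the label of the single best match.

Hamming distances to reference — TOP10: 9; BL21: 3; W3110: 7; K12: 6; DH5a: 1.
Smallest is DH5a with 1 mismatch.

DH5a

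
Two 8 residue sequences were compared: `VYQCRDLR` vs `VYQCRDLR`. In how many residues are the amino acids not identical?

0

The two sequences are identical at every position.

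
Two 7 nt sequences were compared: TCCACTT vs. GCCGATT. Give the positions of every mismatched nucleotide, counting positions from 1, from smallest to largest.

1, 4, 5

Differences at position 1 (T→G), position 4 (A→G), position 5 (C→A).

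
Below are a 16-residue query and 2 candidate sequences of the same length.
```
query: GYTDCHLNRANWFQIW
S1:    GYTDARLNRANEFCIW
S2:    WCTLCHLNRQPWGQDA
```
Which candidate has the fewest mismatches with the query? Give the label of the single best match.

S1 differs at 4 residues; S2 differs at 8 residues. The closest is S1.

S1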